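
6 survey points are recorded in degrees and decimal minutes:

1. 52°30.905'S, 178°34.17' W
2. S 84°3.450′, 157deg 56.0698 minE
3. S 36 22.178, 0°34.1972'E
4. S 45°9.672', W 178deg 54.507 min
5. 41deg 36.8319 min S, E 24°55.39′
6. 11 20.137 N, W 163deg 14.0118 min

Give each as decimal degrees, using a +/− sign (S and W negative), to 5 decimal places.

Point 1:
  φ: 30.905′ = 0.515083°; total 52.515083
  S → negative
  Lon: 34.17′ = 0.569500°; total 178.569500
  W ⇒ negate
Point 2:
  φ: 3.45′ = 0.057500°; total 84.057500
  S → negative
  λ: 157 + 56.0698/60 = 157.934497
  E ⇒ keep positive
Point 3:
  φ: 36 + 22.178/60 = 36.369633
  hemisphere S, so the sign is −
  Longitude: 34.1972′ = 0.569953°; total 0.569953
  E → positive
Point 4:
  Latitude: 45 + 9.672/60 = 45.161200
  S ⇒ negate
  Lon: 54.507′ = 0.908450°; total 178.908450
  hemisphere W, so the sign is −
Point 5:
  φ: 36.8319′ = 0.613865°; total 41.613865
  S ⇒ negate
  λ: 24 + 55.39/60 = 24.923167
  E → positive
Point 6:
  Lat: 20.137′ = 0.335617°; total 11.335617
  N → positive
  Lon: 163 + 14.0118/60 = 163.233530
  hemisphere W, so the sign is −

1. -52.51508, -178.56950
2. -84.05750, 157.93450
3. -36.36963, 0.56995
4. -45.16120, -178.90845
5. -41.61387, 24.92317
6. 11.33562, -163.23353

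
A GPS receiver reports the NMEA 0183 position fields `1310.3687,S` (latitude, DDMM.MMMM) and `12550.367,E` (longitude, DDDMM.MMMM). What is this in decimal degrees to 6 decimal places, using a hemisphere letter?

Latitude: degrees = first 2 digits = 13, minutes = 10.3687; 13 + 10.3687/60 = 13.1728117
Lon: split at 3 digits → 125° and 50.367′; 125 + 50.367/60 = 125.8394500

13.172812° S, 125.839450° E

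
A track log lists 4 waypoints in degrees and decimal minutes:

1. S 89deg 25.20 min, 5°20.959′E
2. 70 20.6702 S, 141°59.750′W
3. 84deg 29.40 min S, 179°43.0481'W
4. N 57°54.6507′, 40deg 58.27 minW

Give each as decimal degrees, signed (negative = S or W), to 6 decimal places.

Point 1:
  φ: 25.2′ = 0.420000°; total 89.4200000
  S ⇒ negate
  Longitude: 20.959′ = 0.349317°; total 5.3493167
  E ⇒ keep positive
Point 2:
  Lat: 70 + 20.6702/60 = 70.3445033
  hemisphere S, so the sign is −
  Lon: 141 + 59.75/60 = 141.9958333
  W → negative
Point 3:
  Lat: 84 + 29.4/60 = 84.4900000
  hemisphere S, so the sign is −
  Lon: 43.0481′ = 0.717468°; total 179.7174683
  W ⇒ negate
Point 4:
  Lat: 57 + 54.6507/60 = 57.9108450
  N → positive
  Lon: 58.27′ = 0.971167°; total 40.9711667
  W → negative

1. -89.420000, 5.349317
2. -70.344503, -141.995833
3. -84.490000, -179.717468
4. 57.910845, -40.971167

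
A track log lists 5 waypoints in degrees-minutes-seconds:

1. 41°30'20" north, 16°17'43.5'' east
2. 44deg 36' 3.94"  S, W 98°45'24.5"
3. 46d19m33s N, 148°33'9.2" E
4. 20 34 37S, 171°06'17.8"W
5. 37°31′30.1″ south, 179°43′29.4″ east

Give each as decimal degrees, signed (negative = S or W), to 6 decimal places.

1. 41.505556, 16.295417
2. -44.601094, -98.756806
3. 46.325833, 148.552556
4. -20.576944, -171.104944
5. -37.525028, 179.724833

Point 1:
  Lat: 30′ + 20″ = 30.33333′; 41 + 30.33333/60 = 41.5055556
  N → positive
  Longitude: 16° + 17/60 + 43.5/3600 = 16 + 0.283333 + 0.012083 = 16.2954167
  E → positive
Point 2:
  Latitude: 44° + 36/60 + 3.94/3600 = 44 + 0.600000 + 0.001094 = 44.6010944
  S → negative
  Lon: 98° + 45/60 + 24.5/3600 = 98 + 0.750000 + 0.006806 = 98.7568056
  hemisphere W, so the sign is −
Point 3:
  Lat: 46 + 19/60 + 33/3600 = 46.3258333
  N → positive
  Longitude: 33′ + 9.2″ = 33.15333′; 148 + 33.15333/60 = 148.5525556
  E ⇒ keep positive
Point 4:
  Lat: 20 + 34/60 + 37/3600 = 20.5769444
  S → negative
  Longitude: 171° + 6/60 + 17.8/3600 = 171 + 0.100000 + 0.004944 = 171.1049444
  hemisphere W, so the sign is −
Point 5:
  Lat: 37 + 31/60 + 30.1/3600 = 37.5250278
  hemisphere S, so the sign is −
  λ: 179° + 43/60 + 29.4/3600 = 179 + 0.716667 + 0.008167 = 179.7248333
  E → positive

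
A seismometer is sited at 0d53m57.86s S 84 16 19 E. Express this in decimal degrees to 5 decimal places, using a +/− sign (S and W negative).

φ: 0° + 53/60 + 57.86/3600 = 0 + 0.883333 + 0.016072 = 0.899406
hemisphere S, so the sign is −
λ: 84° + 16/60 + 19/3600 = 84 + 0.266667 + 0.005278 = 84.271944
E ⇒ keep positive

-0.89941, 84.27194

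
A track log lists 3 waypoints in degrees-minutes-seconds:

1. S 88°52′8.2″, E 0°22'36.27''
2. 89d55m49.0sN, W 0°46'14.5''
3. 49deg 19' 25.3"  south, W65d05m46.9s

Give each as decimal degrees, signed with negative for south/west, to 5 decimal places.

1. -88.86894, 0.37674
2. 89.93028, -0.77069
3. -49.32369, -65.09636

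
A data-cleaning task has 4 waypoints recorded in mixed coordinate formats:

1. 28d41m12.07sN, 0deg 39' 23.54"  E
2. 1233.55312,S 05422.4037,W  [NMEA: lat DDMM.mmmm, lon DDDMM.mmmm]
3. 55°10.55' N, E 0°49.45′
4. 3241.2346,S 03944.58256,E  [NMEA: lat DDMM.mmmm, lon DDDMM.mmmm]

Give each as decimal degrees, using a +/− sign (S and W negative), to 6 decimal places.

Point 1:
  Lat: 28 + 41/60 + 12.07/3600 = 28.6866861
  N ⇒ keep positive
  Longitude: 0° + 39/60 + 23.54/3600 = 0 + 0.650000 + 0.006539 = 0.6565389
  E ⇒ keep positive
Point 2:
  Latitude: split at 2 digits → 12° and 33.55312′; 12 + 33.55312/60 = 12.5592187
  hemisphere S, so the sign is −
  Lon: degrees = first 3 digits = 54, minutes = 22.4037; 54 + 22.4037/60 = 54.3733950
  W → negative
Point 3:
  φ: 10.55′ = 0.175833°; total 55.1758333
  N ⇒ keep positive
  Lon: 49.45′ = 0.824167°; total 0.8241667
  E ⇒ keep positive
Point 4:
  φ: split at 2 digits → 32° and 41.2346′; 32 + 41.2346/60 = 32.6872433
  S ⇒ negate
  Longitude: degrees = first 3 digits = 39, minutes = 44.58256; 39 + 44.58256/60 = 39.7430427
  E → positive

1. 28.686686, 0.656539
2. -12.559219, -54.373395
3. 55.175833, 0.824167
4. -32.687243, 39.743043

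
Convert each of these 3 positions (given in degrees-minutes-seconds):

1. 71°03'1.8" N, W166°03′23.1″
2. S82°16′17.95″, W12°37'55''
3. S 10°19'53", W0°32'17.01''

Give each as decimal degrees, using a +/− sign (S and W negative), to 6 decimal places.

Point 1:
  Lat: 71° + 3/60 + 1.8/3600 = 71 + 0.050000 + 0.000500 = 71.0505000
  N ⇒ keep positive
  λ: 166° + 3/60 + 23.1/3600 = 166 + 0.050000 + 0.006417 = 166.0564167
  W ⇒ negate
Point 2:
  Lat: 82 + 16/60 + 17.95/3600 = 82.2716528
  S ⇒ negate
  Lon: 37′ + 55″ = 37.91667′; 12 + 37.91667/60 = 12.6319444
  hemisphere W, so the sign is −
Point 3:
  φ: 10° + 19/60 + 53/3600 = 10 + 0.316667 + 0.014722 = 10.3313889
  hemisphere S, so the sign is −
  λ: 32′ + 17.01″ = 32.28350′; 0 + 32.28350/60 = 0.5380583
  W → negative

1. 71.050500, -166.056417
2. -82.271653, -12.631944
3. -10.331389, -0.538058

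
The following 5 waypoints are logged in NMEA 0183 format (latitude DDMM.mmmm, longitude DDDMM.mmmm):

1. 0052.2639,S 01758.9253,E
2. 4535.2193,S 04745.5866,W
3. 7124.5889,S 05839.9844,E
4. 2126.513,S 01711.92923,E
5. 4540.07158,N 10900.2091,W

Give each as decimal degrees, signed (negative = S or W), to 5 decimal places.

1. -0.87107, 17.98209
2. -45.58699, -47.75978
3. -71.40982, 58.66641
4. -21.44188, 17.19882
5. 45.66786, -109.00349

Point 1:
  Lat: split at 2 digits → 00° and 52.2639′; 0 + 52.2639/60 = 0.871065
  S ⇒ negate
  Lon: degrees = first 3 digits = 17, minutes = 58.9253; 17 + 58.9253/60 = 17.982088
  E ⇒ keep positive
Point 2:
  φ: degrees = first 2 digits = 45, minutes = 35.2193; 45 + 35.2193/60 = 45.586988
  S ⇒ negate
  Longitude: degrees = first 3 digits = 47, minutes = 45.5866; 47 + 45.5866/60 = 47.759777
  W → negative
Point 3:
  Lat: degrees = first 2 digits = 71, minutes = 24.5889; 71 + 24.5889/60 = 71.409815
  hemisphere S, so the sign is −
  Longitude: degrees = first 3 digits = 58, minutes = 39.9844; 58 + 39.9844/60 = 58.666407
  E → positive
Point 4:
  Latitude: split at 2 digits → 21° and 26.513′; 21 + 26.513/60 = 21.441883
  S ⇒ negate
  Longitude: split at 3 digits → 017° and 11.92923′; 17 + 11.92923/60 = 17.198821
  E → positive
Point 5:
  φ: degrees = first 2 digits = 45, minutes = 40.07158; 45 + 40.07158/60 = 45.667860
  N → positive
  Lon: degrees = first 3 digits = 109, minutes = 0.2091; 109 + 0.2091/60 = 109.003485
  hemisphere W, so the sign is −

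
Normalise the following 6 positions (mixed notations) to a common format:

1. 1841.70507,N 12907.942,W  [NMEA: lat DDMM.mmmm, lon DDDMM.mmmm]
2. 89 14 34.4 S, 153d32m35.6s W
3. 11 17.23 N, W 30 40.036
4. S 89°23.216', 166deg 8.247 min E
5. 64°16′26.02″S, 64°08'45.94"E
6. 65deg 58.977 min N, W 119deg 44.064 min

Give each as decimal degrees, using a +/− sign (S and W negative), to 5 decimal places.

1. 18.69508, -129.13237
2. -89.24289, -153.54322
3. 11.28717, -30.66727
4. -89.38693, 166.13745
5. -64.27389, 64.14609
6. 65.98295, -119.73440

Point 1:
  φ: degrees = first 2 digits = 18, minutes = 41.70507; 18 + 41.70507/60 = 18.695085
  N ⇒ keep positive
  Longitude: degrees = first 3 digits = 129, minutes = 7.942; 129 + 7.942/60 = 129.132367
  W ⇒ negate
Point 2:
  φ: 89° + 14/60 + 34.4/3600 = 89 + 0.233333 + 0.009556 = 89.242889
  S → negative
  Lon: 153 + 32/60 + 35.6/3600 = 153.543222
  W ⇒ negate
Point 3:
  Latitude: 11 + 17.23/60 = 11.287167
  N → positive
  Longitude: 30 + 40.036/60 = 30.667267
  W ⇒ negate
Point 4:
  Latitude: 23.216′ = 0.386933°; total 89.386933
  S → negative
  λ: 166 + 8.247/60 = 166.137450
  E ⇒ keep positive
Point 5:
  Latitude: 16′ + 26.02″ = 16.43367′; 64 + 16.43367/60 = 64.273894
  S → negative
  Longitude: 8′ + 45.94″ = 8.76567′; 64 + 8.76567/60 = 64.146094
  E → positive
Point 6:
  Latitude: 58.977′ = 0.982950°; total 65.982950
  N ⇒ keep positive
  Longitude: 44.064′ = 0.734400°; total 119.734400
  W → negative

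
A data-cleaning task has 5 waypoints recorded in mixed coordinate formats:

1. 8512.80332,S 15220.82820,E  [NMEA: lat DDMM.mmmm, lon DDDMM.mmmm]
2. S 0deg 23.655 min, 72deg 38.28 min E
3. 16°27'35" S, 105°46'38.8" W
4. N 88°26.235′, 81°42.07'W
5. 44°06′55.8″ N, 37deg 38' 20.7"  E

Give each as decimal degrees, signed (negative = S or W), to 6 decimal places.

Point 1:
  Latitude: split at 2 digits → 85° and 12.80332′; 85 + 12.80332/60 = 85.2133887
  S ⇒ negate
  Lon: split at 3 digits → 152° and 20.8282′; 152 + 20.8282/60 = 152.3471367
  E → positive
Point 2:
  φ: 0 + 23.655/60 = 0.3942500
  S → negative
  Lon: 38.28′ = 0.638000°; total 72.6380000
  E → positive
Point 3:
  Lat: 27′ + 35″ = 27.58333′; 16 + 27.58333/60 = 16.4597222
  S ⇒ negate
  λ: 105° + 46/60 + 38.8/3600 = 105 + 0.766667 + 0.010778 = 105.7774444
  hemisphere W, so the sign is −
Point 4:
  φ: 26.235′ = 0.437250°; total 88.4372500
  N → positive
  Lon: 42.07′ = 0.701167°; total 81.7011667
  hemisphere W, so the sign is −
Point 5:
  φ: 6′ + 55.8″ = 6.93000′; 44 + 6.93000/60 = 44.1155000
  N → positive
  Longitude: 38′ + 20.7″ = 38.34500′; 37 + 38.34500/60 = 37.6390833
  E ⇒ keep positive

1. -85.213389, 152.347137
2. -0.394250, 72.638000
3. -16.459722, -105.777444
4. 88.437250, -81.701167
5. 44.115500, 37.639083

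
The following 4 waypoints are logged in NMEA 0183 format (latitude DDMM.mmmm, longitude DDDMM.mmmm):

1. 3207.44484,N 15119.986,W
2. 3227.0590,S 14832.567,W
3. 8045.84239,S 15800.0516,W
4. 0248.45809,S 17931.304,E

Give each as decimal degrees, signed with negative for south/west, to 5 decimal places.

1. 32.12408, -151.33310
2. -32.45098, -148.54278
3. -80.76404, -158.00086
4. -2.80763, 179.52173

Point 1:
  Lat: split at 2 digits → 32° and 7.44484′; 32 + 7.44484/60 = 32.124081
  N ⇒ keep positive
  Lon: degrees = first 3 digits = 151, minutes = 19.986; 151 + 19.986/60 = 151.333100
  W → negative
Point 2:
  φ: degrees = first 2 digits = 32, minutes = 27.059; 32 + 27.059/60 = 32.450983
  S ⇒ negate
  λ: degrees = first 3 digits = 148, minutes = 32.567; 148 + 32.567/60 = 148.542783
  hemisphere W, so the sign is −
Point 3:
  φ: degrees = first 2 digits = 80, minutes = 45.84239; 80 + 45.84239/60 = 80.764040
  S → negative
  Longitude: split at 3 digits → 158° and 0.0516′; 158 + 0.0516/60 = 158.000860
  W ⇒ negate
Point 4:
  Latitude: split at 2 digits → 02° and 48.45809′; 2 + 48.45809/60 = 2.807635
  S → negative
  Longitude: degrees = first 3 digits = 179, minutes = 31.304; 179 + 31.304/60 = 179.521733
  E ⇒ keep positive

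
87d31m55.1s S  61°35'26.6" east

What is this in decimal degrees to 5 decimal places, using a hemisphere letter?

87.53197° S, 61.59072° E

Latitude: 87° + 31/60 + 55.1/3600 = 87 + 0.516667 + 0.015306 = 87.531972
Longitude: 35′ + 26.6″ = 35.44333′; 61 + 35.44333/60 = 61.590722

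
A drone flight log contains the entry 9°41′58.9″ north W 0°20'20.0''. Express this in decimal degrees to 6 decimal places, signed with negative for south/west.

9.699694, -0.338889

Latitude: 9 + 41/60 + 58.9/3600 = 9.6996944
N ⇒ keep positive
Longitude: 0° + 20/60 + 20/3600 = 0 + 0.333333 + 0.005556 = 0.3388889
W ⇒ negate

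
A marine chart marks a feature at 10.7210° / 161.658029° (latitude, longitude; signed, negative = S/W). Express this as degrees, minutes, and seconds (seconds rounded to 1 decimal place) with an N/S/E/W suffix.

φ: 0.721000 × 60 = 43.26000′ → 43′, remainder × 60 = 15.600″
Lon: 0.658029° → 39.48174′; 0.48174 × 60 = 28.904″

10°43′15.6″ N, 161°39′28.9″ E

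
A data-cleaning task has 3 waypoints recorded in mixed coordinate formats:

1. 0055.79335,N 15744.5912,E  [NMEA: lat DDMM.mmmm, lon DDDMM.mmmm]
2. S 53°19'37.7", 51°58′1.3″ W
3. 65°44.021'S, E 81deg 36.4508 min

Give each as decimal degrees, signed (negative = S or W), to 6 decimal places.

Point 1:
  Latitude: split at 2 digits → 00° and 55.79335′; 0 + 55.79335/60 = 0.9298892
  N → positive
  Longitude: degrees = first 3 digits = 157, minutes = 44.5912; 157 + 44.5912/60 = 157.7431867
  E → positive
Point 2:
  Latitude: 19′ + 37.7″ = 19.62833′; 53 + 19.62833/60 = 53.3271389
  hemisphere S, so the sign is −
  λ: 51 + 58/60 + 1.3/3600 = 51.9670278
  W → negative
Point 3:
  Lat: 44.021′ = 0.733683°; total 65.7336833
  S → negative
  λ: 81 + 36.4508/60 = 81.6075133
  E ⇒ keep positive

1. 0.929889, 157.743187
2. -53.327139, -51.967028
3. -65.733683, 81.607513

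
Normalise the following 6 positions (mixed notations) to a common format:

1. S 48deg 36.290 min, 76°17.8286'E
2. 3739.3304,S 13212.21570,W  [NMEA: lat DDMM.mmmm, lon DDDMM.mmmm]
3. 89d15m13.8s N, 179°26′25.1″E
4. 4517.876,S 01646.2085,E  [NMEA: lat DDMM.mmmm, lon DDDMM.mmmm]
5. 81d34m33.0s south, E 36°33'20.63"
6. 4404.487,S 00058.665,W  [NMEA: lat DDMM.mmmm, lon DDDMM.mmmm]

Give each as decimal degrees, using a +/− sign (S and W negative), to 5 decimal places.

1. -48.60483, 76.29714
2. -37.65551, -132.20360
3. 89.25383, 179.44031
4. -45.29793, 16.77014
5. -81.57583, 36.55573
6. -44.07478, -0.97775

Point 1:
  Lat: 36.29′ = 0.604833°; total 48.604833
  S ⇒ negate
  λ: 76 + 17.8286/60 = 76.297143
  E → positive
Point 2:
  Lat: split at 2 digits → 37° and 39.3304′; 37 + 39.3304/60 = 37.655507
  hemisphere S, so the sign is −
  λ: degrees = first 3 digits = 132, minutes = 12.2157; 132 + 12.2157/60 = 132.203595
  W ⇒ negate
Point 3:
  Latitude: 15′ + 13.8″ = 15.23000′; 89 + 15.23000/60 = 89.253833
  N → positive
  λ: 179 + 26/60 + 25.1/3600 = 179.440306
  E ⇒ keep positive
Point 4:
  Latitude: split at 2 digits → 45° and 17.876′; 45 + 17.876/60 = 45.297933
  hemisphere S, so the sign is −
  λ: split at 3 digits → 016° and 46.2085′; 16 + 46.2085/60 = 16.770142
  E ⇒ keep positive
Point 5:
  Latitude: 81° + 34/60 + 33/3600 = 81 + 0.566667 + 0.009167 = 81.575833
  S ⇒ negate
  λ: 36 + 33/60 + 20.63/3600 = 36.555731
  E → positive
Point 6:
  Latitude: degrees = first 2 digits = 44, minutes = 4.487; 44 + 4.487/60 = 44.074783
  hemisphere S, so the sign is −
  Longitude: degrees = first 3 digits = 0, minutes = 58.665; 0 + 58.665/60 = 0.977750
  W ⇒ negate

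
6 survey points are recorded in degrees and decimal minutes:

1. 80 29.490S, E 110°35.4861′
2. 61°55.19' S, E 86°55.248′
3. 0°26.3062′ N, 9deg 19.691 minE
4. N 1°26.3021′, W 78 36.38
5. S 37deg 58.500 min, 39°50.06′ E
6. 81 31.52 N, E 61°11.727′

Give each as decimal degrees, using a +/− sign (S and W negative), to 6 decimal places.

1. -80.491500, 110.591435
2. -61.919833, 86.920800
3. 0.438437, 9.328183
4. 1.438368, -78.606333
5. -37.975000, 39.834333
6. 81.525333, 61.195450

Point 1:
  φ: 80 + 29.49/60 = 80.4915000
  hemisphere S, so the sign is −
  λ: 110 + 35.4861/60 = 110.5914350
  E ⇒ keep positive
Point 2:
  Latitude: 55.19′ = 0.919833°; total 61.9198333
  S → negative
  Longitude: 55.248′ = 0.920800°; total 86.9208000
  E → positive
Point 3:
  φ: 26.3062′ = 0.438437°; total 0.4384367
  N ⇒ keep positive
  Lon: 9 + 19.691/60 = 9.3281833
  E → positive
Point 4:
  φ: 1 + 26.3021/60 = 1.4383683
  N ⇒ keep positive
  Lon: 78 + 36.38/60 = 78.6063333
  hemisphere W, so the sign is −
Point 5:
  φ: 37 + 58.5/60 = 37.9750000
  S → negative
  Lon: 50.06′ = 0.834333°; total 39.8343333
  E ⇒ keep positive
Point 6:
  φ: 31.52′ = 0.525333°; total 81.5253333
  N ⇒ keep positive
  Longitude: 61 + 11.727/60 = 61.1954500
  E → positive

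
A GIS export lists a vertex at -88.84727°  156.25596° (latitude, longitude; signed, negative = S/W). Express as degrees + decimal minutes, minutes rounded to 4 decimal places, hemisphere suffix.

Latitude is negative → S; |value| = 88.847270
Latitude: fractional part 0.847270 → 50.836200 minutes
Lon: minutes = (156.255960 − 156) × 60 = 15.357600

88° 50.8362′ S, 156° 15.3576′ E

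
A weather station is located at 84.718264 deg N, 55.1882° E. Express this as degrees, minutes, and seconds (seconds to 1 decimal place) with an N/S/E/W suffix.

Latitude: 0.718264° → 43.09584′; 0.09584 × 60 = 5.750″
λ: 0.188200 × 60 = 11.29200′ → 11′, remainder × 60 = 17.520″

84°43′5.8″ N, 55°11′17.5″ E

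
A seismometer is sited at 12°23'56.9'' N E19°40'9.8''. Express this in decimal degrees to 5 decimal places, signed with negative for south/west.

12.39914, 19.66939

Latitude: 23′ + 56.9″ = 23.94833′; 12 + 23.94833/60 = 12.399139
N ⇒ keep positive
Longitude: 19° + 40/60 + 9.8/3600 = 19 + 0.666667 + 0.002722 = 19.669389
E → positive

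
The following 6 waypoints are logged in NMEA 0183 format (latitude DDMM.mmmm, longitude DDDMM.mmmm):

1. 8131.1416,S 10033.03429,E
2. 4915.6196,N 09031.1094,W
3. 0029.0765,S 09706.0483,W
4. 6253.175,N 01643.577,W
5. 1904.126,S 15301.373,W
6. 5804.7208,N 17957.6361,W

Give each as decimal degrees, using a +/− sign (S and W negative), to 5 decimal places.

1. -81.51903, 100.55057
2. 49.26033, -90.51849
3. -0.48461, -97.10081
4. 62.88625, -16.72628
5. -19.06877, -153.02288
6. 58.07868, -179.96060

Point 1:
  Latitude: degrees = first 2 digits = 81, minutes = 31.1416; 81 + 31.1416/60 = 81.519027
  S ⇒ negate
  Longitude: degrees = first 3 digits = 100, minutes = 33.03429; 100 + 33.03429/60 = 100.550572
  E ⇒ keep positive
Point 2:
  φ: split at 2 digits → 49° and 15.6196′; 49 + 15.6196/60 = 49.260327
  N → positive
  Longitude: degrees = first 3 digits = 90, minutes = 31.1094; 90 + 31.1094/60 = 90.518490
  W → negative
Point 3:
  φ: degrees = first 2 digits = 0, minutes = 29.0765; 0 + 29.0765/60 = 0.484608
  S ⇒ negate
  Lon: split at 3 digits → 097° and 6.0483′; 97 + 6.0483/60 = 97.100805
  W ⇒ negate
Point 4:
  Lat: split at 2 digits → 62° and 53.175′; 62 + 53.175/60 = 62.886250
  N ⇒ keep positive
  Longitude: degrees = first 3 digits = 16, minutes = 43.577; 16 + 43.577/60 = 16.726283
  W → negative
Point 5:
  Lat: degrees = first 2 digits = 19, minutes = 4.126; 19 + 4.126/60 = 19.068767
  S → negative
  Longitude: degrees = first 3 digits = 153, minutes = 1.373; 153 + 1.373/60 = 153.022883
  hemisphere W, so the sign is −
Point 6:
  Lat: split at 2 digits → 58° and 4.7208′; 58 + 4.7208/60 = 58.078680
  N ⇒ keep positive
  Lon: degrees = first 3 digits = 179, minutes = 57.6361; 179 + 57.6361/60 = 179.960602
  W → negative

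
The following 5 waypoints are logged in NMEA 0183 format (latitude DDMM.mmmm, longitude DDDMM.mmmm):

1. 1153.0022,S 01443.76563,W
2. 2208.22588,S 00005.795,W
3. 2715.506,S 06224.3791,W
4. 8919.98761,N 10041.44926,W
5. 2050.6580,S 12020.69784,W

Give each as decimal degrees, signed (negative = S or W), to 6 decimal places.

1. -11.883370, -14.729427
2. -22.137098, -0.096583
3. -27.258433, -62.406318
4. 89.333127, -100.690821
5. -20.844300, -120.344964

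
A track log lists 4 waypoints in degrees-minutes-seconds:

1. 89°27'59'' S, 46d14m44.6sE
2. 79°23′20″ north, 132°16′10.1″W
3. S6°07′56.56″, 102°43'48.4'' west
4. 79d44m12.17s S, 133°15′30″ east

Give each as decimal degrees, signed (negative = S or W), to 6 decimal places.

1. -89.466389, 46.245722
2. 79.388889, -132.269472
3. -6.132378, -102.730111
4. -79.736714, 133.258333

Point 1:
  Lat: 27′ + 59″ = 27.98333′; 89 + 27.98333/60 = 89.4663889
  S ⇒ negate
  Lon: 46° + 14/60 + 44.6/3600 = 46 + 0.233333 + 0.012389 = 46.2457222
  E ⇒ keep positive
Point 2:
  φ: 79 + 23/60 + 20/3600 = 79.3888889
  N ⇒ keep positive
  Lon: 132 + 16/60 + 10.1/3600 = 132.2694722
  hemisphere W, so the sign is −
Point 3:
  Lat: 6 + 7/60 + 56.56/3600 = 6.1323778
  S ⇒ negate
  Longitude: 102° + 43/60 + 48.4/3600 = 102 + 0.716667 + 0.013444 = 102.7301111
  W ⇒ negate
Point 4:
  φ: 79° + 44/60 + 12.17/3600 = 79 + 0.733333 + 0.003381 = 79.7367139
  S → negative
  λ: 133 + 15/60 + 30/3600 = 133.2583333
  E → positive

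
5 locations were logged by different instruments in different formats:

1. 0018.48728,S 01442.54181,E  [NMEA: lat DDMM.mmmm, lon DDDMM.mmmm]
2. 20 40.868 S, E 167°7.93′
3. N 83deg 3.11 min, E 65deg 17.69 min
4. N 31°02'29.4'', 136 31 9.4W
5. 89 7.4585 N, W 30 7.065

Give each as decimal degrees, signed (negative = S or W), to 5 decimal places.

Point 1:
  Latitude: split at 2 digits → 00° and 18.48728′; 0 + 18.48728/60 = 0.308121
  S ⇒ negate
  Lon: degrees = first 3 digits = 14, minutes = 42.54181; 14 + 42.54181/60 = 14.709030
  E ⇒ keep positive
Point 2:
  Latitude: 20 + 40.868/60 = 20.681133
  hemisphere S, so the sign is −
  λ: 167 + 7.93/60 = 167.132167
  E ⇒ keep positive
Point 3:
  Latitude: 3.11′ = 0.051833°; total 83.051833
  N ⇒ keep positive
  Lon: 65 + 17.69/60 = 65.294833
  E → positive
Point 4:
  Lat: 31° + 2/60 + 29.4/3600 = 31 + 0.033333 + 0.008167 = 31.041500
  N → positive
  λ: 136° + 31/60 + 9.4/3600 = 136 + 0.516667 + 0.002611 = 136.519278
  W → negative
Point 5:
  Latitude: 89 + 7.4585/60 = 89.124308
  N → positive
  Lon: 7.065′ = 0.117750°; total 30.117750
  W → negative

1. -0.30812, 14.70903
2. -20.68113, 167.13217
3. 83.05183, 65.29483
4. 31.04150, -136.51928
5. 89.12431, -30.11775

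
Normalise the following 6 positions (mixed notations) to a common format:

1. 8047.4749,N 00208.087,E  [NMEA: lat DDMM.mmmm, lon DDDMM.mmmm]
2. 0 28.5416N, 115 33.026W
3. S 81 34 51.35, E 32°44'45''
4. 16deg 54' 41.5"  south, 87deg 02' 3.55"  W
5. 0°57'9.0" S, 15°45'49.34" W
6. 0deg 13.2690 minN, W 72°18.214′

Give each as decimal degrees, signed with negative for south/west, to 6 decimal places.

Point 1:
  Latitude: split at 2 digits → 80° and 47.4749′; 80 + 47.4749/60 = 80.7912483
  N ⇒ keep positive
  Lon: degrees = first 3 digits = 2, minutes = 8.087; 2 + 8.087/60 = 2.1347833
  E ⇒ keep positive
Point 2:
  Lat: 0 + 28.5416/60 = 0.4756933
  N → positive
  Lon: 115 + 33.026/60 = 115.5504333
  W ⇒ negate
Point 3:
  Lat: 81° + 34/60 + 51.35/3600 = 81 + 0.566667 + 0.014264 = 81.5809306
  hemisphere S, so the sign is −
  λ: 32° + 44/60 + 45/3600 = 32 + 0.733333 + 0.012500 = 32.7458333
  E → positive
Point 4:
  Latitude: 54′ + 41.5″ = 54.69167′; 16 + 54.69167/60 = 16.9115278
  S ⇒ negate
  Longitude: 2′ + 3.55″ = 2.05917′; 87 + 2.05917/60 = 87.0343194
  W ⇒ negate
Point 5:
  Latitude: 0 + 57/60 + 9/3600 = 0.9525000
  S ⇒ negate
  Lon: 15 + 45/60 + 49.34/3600 = 15.7637056
  W → negative
Point 6:
  Latitude: 0 + 13.269/60 = 0.2211500
  N ⇒ keep positive
  Longitude: 18.214′ = 0.303567°; total 72.3035667
  W → negative

1. 80.791248, 2.134783
2. 0.475693, -115.550433
3. -81.580931, 32.745833
4. -16.911528, -87.034319
5. -0.952500, -15.763706
6. 0.221150, -72.303567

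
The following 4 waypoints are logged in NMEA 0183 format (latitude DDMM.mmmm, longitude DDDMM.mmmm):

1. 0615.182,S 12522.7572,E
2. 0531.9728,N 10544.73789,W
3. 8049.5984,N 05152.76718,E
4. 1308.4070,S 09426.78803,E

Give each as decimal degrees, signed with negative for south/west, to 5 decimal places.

Point 1:
  Lat: split at 2 digits → 06° and 15.182′; 6 + 15.182/60 = 6.253033
  S → negative
  Longitude: degrees = first 3 digits = 125, minutes = 22.7572; 125 + 22.7572/60 = 125.379287
  E → positive
Point 2:
  Latitude: split at 2 digits → 05° and 31.9728′; 5 + 31.9728/60 = 5.532880
  N → positive
  Lon: split at 3 digits → 105° and 44.73789′; 105 + 44.73789/60 = 105.745632
  W → negative
Point 3:
  Latitude: degrees = first 2 digits = 80, minutes = 49.5984; 80 + 49.5984/60 = 80.826640
  N ⇒ keep positive
  Lon: split at 3 digits → 051° and 52.76718′; 51 + 52.76718/60 = 51.879453
  E ⇒ keep positive
Point 4:
  Lat: split at 2 digits → 13° and 8.407′; 13 + 8.407/60 = 13.140117
  S → negative
  λ: split at 3 digits → 094° and 26.78803′; 94 + 26.78803/60 = 94.446467
  E ⇒ keep positive

1. -6.25303, 125.37929
2. 5.53288, -105.74563
3. 80.82664, 51.87945
4. -13.14012, 94.44647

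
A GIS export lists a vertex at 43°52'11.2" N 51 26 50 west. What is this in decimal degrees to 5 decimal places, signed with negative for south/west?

Latitude: 52′ + 11.2″ = 52.18667′; 43 + 52.18667/60 = 43.869778
N ⇒ keep positive
Lon: 51 + 26/60 + 50/3600 = 51.447222
W ⇒ negate

43.86978, -51.44722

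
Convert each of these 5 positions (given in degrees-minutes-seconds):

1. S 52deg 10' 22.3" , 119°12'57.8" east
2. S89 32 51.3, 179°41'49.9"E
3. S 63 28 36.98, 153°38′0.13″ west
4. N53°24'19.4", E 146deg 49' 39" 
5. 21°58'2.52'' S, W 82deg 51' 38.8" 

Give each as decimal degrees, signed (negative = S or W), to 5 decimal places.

Point 1:
  Latitude: 10′ + 22.3″ = 10.37167′; 52 + 10.37167/60 = 52.172861
  S → negative
  Lon: 119 + 12/60 + 57.8/3600 = 119.216056
  E ⇒ keep positive
Point 2:
  Latitude: 89° + 32/60 + 51.3/3600 = 89 + 0.533333 + 0.014250 = 89.547583
  S ⇒ negate
  Lon: 179° + 41/60 + 49.9/3600 = 179 + 0.683333 + 0.013861 = 179.697194
  E → positive
Point 3:
  φ: 28′ + 36.98″ = 28.61633′; 63 + 28.61633/60 = 63.476939
  S ⇒ negate
  Longitude: 38′ + 0.13″ = 38.00217′; 153 + 38.00217/60 = 153.633369
  W → negative
Point 4:
  φ: 53 + 24/60 + 19.4/3600 = 53.405389
  N → positive
  Lon: 49′ + 39″ = 49.65000′; 146 + 49.65000/60 = 146.827500
  E ⇒ keep positive
Point 5:
  φ: 58′ + 2.52″ = 58.04200′; 21 + 58.04200/60 = 21.967367
  hemisphere S, so the sign is −
  Lon: 82° + 51/60 + 38.8/3600 = 82 + 0.850000 + 0.010778 = 82.860778
  hemisphere W, so the sign is −

1. -52.17286, 119.21606
2. -89.54758, 179.69719
3. -63.47694, -153.63337
4. 53.40539, 146.82750
5. -21.96737, -82.86078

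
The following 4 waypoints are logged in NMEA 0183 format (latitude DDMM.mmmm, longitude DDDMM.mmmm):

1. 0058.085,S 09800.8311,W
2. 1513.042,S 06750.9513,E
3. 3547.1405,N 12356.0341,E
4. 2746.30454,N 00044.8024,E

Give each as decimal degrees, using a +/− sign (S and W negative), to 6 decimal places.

1. -0.968083, -98.013852
2. -15.217367, 67.849188
3. 35.785675, 123.933902
4. 27.771742, 0.746707

Point 1:
  Latitude: split at 2 digits → 00° and 58.085′; 0 + 58.085/60 = 0.9680833
  S ⇒ negate
  λ: split at 3 digits → 098° and 0.8311′; 98 + 0.8311/60 = 98.0138517
  W → negative
Point 2:
  Lat: split at 2 digits → 15° and 13.042′; 15 + 13.042/60 = 15.2173667
  hemisphere S, so the sign is −
  Longitude: degrees = first 3 digits = 67, minutes = 50.9513; 67 + 50.9513/60 = 67.8491883
  E ⇒ keep positive
Point 3:
  φ: split at 2 digits → 35° and 47.1405′; 35 + 47.1405/60 = 35.7856750
  N ⇒ keep positive
  λ: split at 3 digits → 123° and 56.0341′; 123 + 56.0341/60 = 123.9339017
  E → positive
Point 4:
  Lat: degrees = first 2 digits = 27, minutes = 46.30454; 27 + 46.30454/60 = 27.7717423
  N ⇒ keep positive
  Lon: degrees = first 3 digits = 0, minutes = 44.8024; 0 + 44.8024/60 = 0.7467067
  E → positive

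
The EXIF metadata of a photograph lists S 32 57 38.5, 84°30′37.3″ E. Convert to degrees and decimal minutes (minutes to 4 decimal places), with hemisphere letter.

Latitude: 57 + 38.5/60 = 57.641667′
λ: seconds/60 = 0.62167; minutes = 30 + 0.62167 = 30.621667

32° 57.6417′ S, 84° 30.6217′ E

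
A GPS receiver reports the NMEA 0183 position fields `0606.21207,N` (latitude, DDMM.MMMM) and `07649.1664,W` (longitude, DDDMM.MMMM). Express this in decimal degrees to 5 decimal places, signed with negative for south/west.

6.10353, -76.81944

φ: split at 2 digits → 06° and 6.21207′; 6 + 6.21207/60 = 6.103535
N ⇒ keep positive
Longitude: degrees = first 3 digits = 76, minutes = 49.1664; 76 + 49.1664/60 = 76.819440
hemisphere W, so the sign is −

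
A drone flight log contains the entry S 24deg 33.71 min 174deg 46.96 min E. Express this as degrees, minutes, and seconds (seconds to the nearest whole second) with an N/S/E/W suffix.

24°33′43″ S, 174°46′58″ E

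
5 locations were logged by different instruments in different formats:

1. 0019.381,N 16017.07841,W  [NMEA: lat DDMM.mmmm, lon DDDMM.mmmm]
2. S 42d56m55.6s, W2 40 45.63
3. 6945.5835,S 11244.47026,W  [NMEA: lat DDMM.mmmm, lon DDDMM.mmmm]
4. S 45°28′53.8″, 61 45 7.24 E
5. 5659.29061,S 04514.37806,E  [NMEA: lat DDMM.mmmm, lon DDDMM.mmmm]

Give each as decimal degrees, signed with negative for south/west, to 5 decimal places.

1. 0.32302, -160.28464
2. -42.94878, -2.67934
3. -69.75973, -112.74117
4. -45.48161, 61.75201
5. -56.98818, 45.23963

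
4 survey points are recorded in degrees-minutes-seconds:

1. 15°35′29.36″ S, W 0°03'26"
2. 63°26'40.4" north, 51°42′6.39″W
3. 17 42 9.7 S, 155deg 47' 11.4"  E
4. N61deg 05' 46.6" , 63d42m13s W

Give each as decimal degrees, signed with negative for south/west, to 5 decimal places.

Point 1:
  Lat: 35′ + 29.36″ = 35.48933′; 15 + 35.48933/60 = 15.591489
  S ⇒ negate
  Lon: 0° + 3/60 + 26/3600 = 0 + 0.050000 + 0.007222 = 0.057222
  W → negative
Point 2:
  φ: 63° + 26/60 + 40.4/3600 = 63 + 0.433333 + 0.011222 = 63.444556
  N ⇒ keep positive
  Lon: 42′ + 6.39″ = 42.10650′; 51 + 42.10650/60 = 51.701775
  hemisphere W, so the sign is −
Point 3:
  Latitude: 17 + 42/60 + 9.7/3600 = 17.702694
  S → negative
  λ: 47′ + 11.4″ = 47.19000′; 155 + 47.19000/60 = 155.786500
  E ⇒ keep positive
Point 4:
  φ: 61 + 5/60 + 46.6/3600 = 61.096278
  N → positive
  Longitude: 63° + 42/60 + 13/3600 = 63 + 0.700000 + 0.003611 = 63.703611
  W → negative

1. -15.59149, -0.05722
2. 63.44456, -51.70178
3. -17.70269, 155.78650
4. 61.09628, -63.70361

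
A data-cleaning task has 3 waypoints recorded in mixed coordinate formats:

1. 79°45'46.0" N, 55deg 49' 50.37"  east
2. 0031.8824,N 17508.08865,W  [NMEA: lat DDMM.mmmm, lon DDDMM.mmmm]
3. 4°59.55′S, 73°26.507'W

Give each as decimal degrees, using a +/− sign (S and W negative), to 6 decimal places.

1. 79.762778, 55.830658
2. 0.531373, -175.134811
3. -4.992500, -73.441783

Point 1:
  Lat: 79° + 45/60 + 46/3600 = 79 + 0.750000 + 0.012778 = 79.7627778
  N ⇒ keep positive
  λ: 55 + 49/60 + 50.37/3600 = 55.8306583
  E → positive
Point 2:
  Lat: degrees = first 2 digits = 0, minutes = 31.8824; 0 + 31.8824/60 = 0.5313733
  N ⇒ keep positive
  λ: split at 3 digits → 175° and 8.08865′; 175 + 8.08865/60 = 175.1348108
  W ⇒ negate
Point 3:
  Lat: 59.55′ = 0.992500°; total 4.9925000
  S → negative
  Lon: 26.507′ = 0.441783°; total 73.4417833
  hemisphere W, so the sign is −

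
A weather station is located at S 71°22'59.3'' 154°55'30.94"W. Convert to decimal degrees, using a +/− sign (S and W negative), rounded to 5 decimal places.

φ: 22′ + 59.3″ = 22.98833′; 71 + 22.98833/60 = 71.383139
S → negative
λ: 154° + 55/60 + 30.94/3600 = 154 + 0.916667 + 0.008594 = 154.925261
W ⇒ negate

-71.38314, -154.92526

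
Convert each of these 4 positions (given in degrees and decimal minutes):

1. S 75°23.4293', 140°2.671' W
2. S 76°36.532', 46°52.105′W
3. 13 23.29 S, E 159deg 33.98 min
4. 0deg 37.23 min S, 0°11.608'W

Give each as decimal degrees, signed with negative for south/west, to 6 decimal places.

1. -75.390488, -140.044517
2. -76.608867, -46.868417
3. -13.388167, 159.566333
4. -0.620500, -0.193467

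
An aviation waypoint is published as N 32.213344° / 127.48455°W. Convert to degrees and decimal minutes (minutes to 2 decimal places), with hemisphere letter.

Lat: fractional part 0.213344 → 12.8006 minutes
Longitude: fractional part 0.484550 → 29.0730 minutes

32° 12.80′ N, 127° 29.07′ W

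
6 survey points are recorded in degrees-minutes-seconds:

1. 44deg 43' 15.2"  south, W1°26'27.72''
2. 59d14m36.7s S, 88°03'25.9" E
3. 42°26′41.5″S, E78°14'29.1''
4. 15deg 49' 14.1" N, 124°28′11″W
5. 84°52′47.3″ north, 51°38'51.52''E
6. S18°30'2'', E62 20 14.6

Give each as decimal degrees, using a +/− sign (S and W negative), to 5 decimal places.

1. -44.72089, -1.44103
2. -59.24353, 88.05719
3. -42.44486, 78.24142
4. 15.82058, -124.46972
5. 84.87981, 51.64764
6. -18.50056, 62.33739

Point 1:
  Latitude: 44° + 43/60 + 15.2/3600 = 44 + 0.716667 + 0.004222 = 44.720889
  hemisphere S, so the sign is −
  Lon: 1° + 26/60 + 27.72/3600 = 1 + 0.433333 + 0.007700 = 1.441033
  W ⇒ negate
Point 2:
  φ: 14′ + 36.7″ = 14.61167′; 59 + 14.61167/60 = 59.243528
  S ⇒ negate
  Longitude: 3′ + 25.9″ = 3.43167′; 88 + 3.43167/60 = 88.057194
  E → positive
Point 3:
  Latitude: 42° + 26/60 + 41.5/3600 = 42 + 0.433333 + 0.011528 = 42.444861
  hemisphere S, so the sign is −
  λ: 78° + 14/60 + 29.1/3600 = 78 + 0.233333 + 0.008083 = 78.241417
  E ⇒ keep positive
Point 4:
  φ: 15° + 49/60 + 14.1/3600 = 15 + 0.816667 + 0.003917 = 15.820583
  N → positive
  λ: 28′ + 11″ = 28.18333′; 124 + 28.18333/60 = 124.469722
  W ⇒ negate
Point 5:
  Latitude: 84 + 52/60 + 47.3/3600 = 84.879806
  N → positive
  λ: 51 + 38/60 + 51.52/3600 = 51.647644
  E → positive
Point 6:
  φ: 18 + 30/60 + 2/3600 = 18.500556
  hemisphere S, so the sign is −
  Longitude: 20′ + 14.6″ = 20.24333′; 62 + 20.24333/60 = 62.337389
  E → positive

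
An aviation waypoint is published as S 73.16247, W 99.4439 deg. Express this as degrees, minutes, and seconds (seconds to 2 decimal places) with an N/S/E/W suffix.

73°09′44.89″ S, 99°26′38.04″ W

Latitude: 0.162470° → 9.74820′; 0.74820 × 60 = 44.8920″
Longitude: 0.443900° → 26.63400′; 0.63400 × 60 = 38.0400″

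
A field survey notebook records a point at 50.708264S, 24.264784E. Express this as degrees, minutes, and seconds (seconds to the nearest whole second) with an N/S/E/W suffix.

Lat: 0.708264° → 42.49584′; 0.49584 × 60 = 29.75″
Longitude: 0.264784 × 60 = 15.88704′ → 15′, remainder × 60 = 53.22″

50°42′30″ S, 24°15′53″ E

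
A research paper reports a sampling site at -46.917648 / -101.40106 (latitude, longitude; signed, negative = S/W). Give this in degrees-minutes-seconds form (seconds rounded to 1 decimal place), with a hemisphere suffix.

46°55′3.5″ S, 101°24′3.8″ W

Latitude is negative → S; |value| = 46.917648
Lat: whole degrees 46; 55.05888′ → 55′ and 3.533″
Longitude is negative → W; |value| = 101.401060
λ: 0.401060 × 60 = 24.06360′ → 24′, remainder × 60 = 3.816″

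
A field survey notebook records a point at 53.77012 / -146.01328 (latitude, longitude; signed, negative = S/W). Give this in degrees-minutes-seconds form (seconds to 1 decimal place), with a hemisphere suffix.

53°46′12.4″ N, 146°00′47.8″ W

φ: 0.770120 × 60 = 46.20720′ → 46′, remainder × 60 = 12.432″
Longitude is negative → W; |value| = 146.013280
λ: whole degrees 146; 0.79680′ → 0′ and 47.808″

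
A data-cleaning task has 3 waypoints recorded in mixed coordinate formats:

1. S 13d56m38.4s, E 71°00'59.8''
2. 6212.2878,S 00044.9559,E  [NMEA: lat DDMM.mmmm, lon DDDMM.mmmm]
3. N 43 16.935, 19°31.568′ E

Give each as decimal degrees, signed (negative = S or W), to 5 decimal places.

1. -13.94400, 71.01661
2. -62.20480, 0.74927
3. 43.28225, 19.52613

Point 1:
  φ: 56′ + 38.4″ = 56.64000′; 13 + 56.64000/60 = 13.944000
  S → negative
  Lon: 0′ + 59.8″ = 0.99667′; 71 + 0.99667/60 = 71.016611
  E → positive
Point 2:
  φ: degrees = first 2 digits = 62, minutes = 12.2878; 62 + 12.2878/60 = 62.204797
  S → negative
  Longitude: degrees = first 3 digits = 0, minutes = 44.9559; 0 + 44.9559/60 = 0.749265
  E → positive
Point 3:
  φ: 16.935′ = 0.282250°; total 43.282250
  N ⇒ keep positive
  Lon: 19 + 31.568/60 = 19.526133
  E → positive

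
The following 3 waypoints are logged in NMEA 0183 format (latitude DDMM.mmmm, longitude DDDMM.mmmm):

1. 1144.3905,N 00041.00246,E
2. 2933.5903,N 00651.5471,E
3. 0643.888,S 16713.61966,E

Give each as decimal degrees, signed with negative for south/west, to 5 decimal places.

1. 11.73984, 0.68337
2. 29.55984, 6.85912
3. -6.73147, 167.22699

Point 1:
  Latitude: degrees = first 2 digits = 11, minutes = 44.3905; 11 + 44.3905/60 = 11.739842
  N ⇒ keep positive
  λ: degrees = first 3 digits = 0, minutes = 41.00246; 0 + 41.00246/60 = 0.683374
  E → positive
Point 2:
  φ: degrees = first 2 digits = 29, minutes = 33.5903; 29 + 33.5903/60 = 29.559838
  N ⇒ keep positive
  Lon: degrees = first 3 digits = 6, minutes = 51.5471; 6 + 51.5471/60 = 6.859118
  E ⇒ keep positive
Point 3:
  Lat: split at 2 digits → 06° and 43.888′; 6 + 43.888/60 = 6.731467
  S → negative
  Lon: degrees = first 3 digits = 167, minutes = 13.61966; 167 + 13.61966/60 = 167.226994
  E → positive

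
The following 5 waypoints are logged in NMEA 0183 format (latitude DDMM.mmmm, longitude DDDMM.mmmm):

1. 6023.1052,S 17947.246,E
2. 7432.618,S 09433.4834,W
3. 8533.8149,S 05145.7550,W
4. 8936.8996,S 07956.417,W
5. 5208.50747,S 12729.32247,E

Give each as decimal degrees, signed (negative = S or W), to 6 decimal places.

Point 1:
  φ: degrees = first 2 digits = 60, minutes = 23.1052; 60 + 23.1052/60 = 60.3850867
  S ⇒ negate
  λ: degrees = first 3 digits = 179, minutes = 47.246; 179 + 47.246/60 = 179.7874333
  E ⇒ keep positive
Point 2:
  φ: degrees = first 2 digits = 74, minutes = 32.618; 74 + 32.618/60 = 74.5436333
  S ⇒ negate
  Longitude: degrees = first 3 digits = 94, minutes = 33.4834; 94 + 33.4834/60 = 94.5580567
  W ⇒ negate
Point 3:
  Lat: degrees = first 2 digits = 85, minutes = 33.8149; 85 + 33.8149/60 = 85.5635817
  S ⇒ negate
  λ: degrees = first 3 digits = 51, minutes = 45.755; 51 + 45.755/60 = 51.7625833
  W → negative
Point 4:
  Latitude: degrees = first 2 digits = 89, minutes = 36.8996; 89 + 36.8996/60 = 89.6149933
  S ⇒ negate
  Longitude: split at 3 digits → 079° and 56.417′; 79 + 56.417/60 = 79.9402833
  W ⇒ negate
Point 5:
  Lat: degrees = first 2 digits = 52, minutes = 8.50747; 52 + 8.50747/60 = 52.1417912
  S → negative
  Lon: degrees = first 3 digits = 127, minutes = 29.32247; 127 + 29.32247/60 = 127.4887078
  E → positive

1. -60.385087, 179.787433
2. -74.543633, -94.558057
3. -85.563582, -51.762583
4. -89.614993, -79.940283
5. -52.141791, 127.488708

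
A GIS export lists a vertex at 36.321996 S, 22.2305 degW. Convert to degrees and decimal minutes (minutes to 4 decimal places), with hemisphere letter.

Lat: 36° + 0.321996 × 60 = 36° 19.319760′
Lon: fractional part 0.230500 → 13.830000 minutes

36° 19.3198′ S, 22° 13.8300′ W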